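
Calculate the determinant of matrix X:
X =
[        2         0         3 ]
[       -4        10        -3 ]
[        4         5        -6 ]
det(X) = -270

Expand along row 0 (cofactor expansion): det(X) = a*(e*i - f*h) - b*(d*i - f*g) + c*(d*h - e*g), where the 3×3 is [[a, b, c], [d, e, f], [g, h, i]].
Minor M_00 = (10)*(-6) - (-3)*(5) = -60 + 15 = -45.
Minor M_01 = (-4)*(-6) - (-3)*(4) = 24 + 12 = 36.
Minor M_02 = (-4)*(5) - (10)*(4) = -20 - 40 = -60.
det(X) = (2)*(-45) - (0)*(36) + (3)*(-60) = -90 + 0 - 180 = -270.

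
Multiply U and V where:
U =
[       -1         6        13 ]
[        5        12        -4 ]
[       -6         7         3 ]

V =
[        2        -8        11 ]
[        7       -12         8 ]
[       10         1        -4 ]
UV =
[      170       -51       -15 ]
[       54      -188       167 ]
[       67       -33       -22 ]

Matrix multiplication: (UV)[i][j] = sum over k of U[i][k] * V[k][j].
  (UV)[0][0] = (-1)*(2) + (6)*(7) + (13)*(10) = 170
  (UV)[0][1] = (-1)*(-8) + (6)*(-12) + (13)*(1) = -51
  (UV)[0][2] = (-1)*(11) + (6)*(8) + (13)*(-4) = -15
  (UV)[1][0] = (5)*(2) + (12)*(7) + (-4)*(10) = 54
  (UV)[1][1] = (5)*(-8) + (12)*(-12) + (-4)*(1) = -188
  (UV)[1][2] = (5)*(11) + (12)*(8) + (-4)*(-4) = 167
  (UV)[2][0] = (-6)*(2) + (7)*(7) + (3)*(10) = 67
  (UV)[2][1] = (-6)*(-8) + (7)*(-12) + (3)*(1) = -33
  (UV)[2][2] = (-6)*(11) + (7)*(8) + (3)*(-4) = -22
UV =
[      170       -51       -15 ]
[       54      -188       167 ]
[       67       -33       -22 ]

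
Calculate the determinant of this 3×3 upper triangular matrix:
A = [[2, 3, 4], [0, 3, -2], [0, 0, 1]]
6

The determinant of a triangular matrix is the product of its diagonal entries (the off-diagonal entries above the diagonal do not affect it).
det(A) = (2) * (3) * (1) = 6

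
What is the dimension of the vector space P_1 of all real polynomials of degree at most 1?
Dimension = 2

A polynomial of degree at most 1 can be written as a₀ + a₁x, with 2 free coefficients a₀, a₁.
The set {1, x} is a basis: it spans P_1 (every such polynomial is a linear combination of these) and is linearly independent (a polynomial is zero iff all its coefficients are zero).
Therefore dim(P_1) = 1 + 1 = 2.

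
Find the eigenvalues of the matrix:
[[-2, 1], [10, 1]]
λ = -4 and λ = 3

Characteristic equation: det(A - λI) = 0
λ² - (trace)λ + (det) = 0
λ² - (-1)λ + (-12) = 0
λ² + 1λ - 12 = 0
Solving: λ = -4, 3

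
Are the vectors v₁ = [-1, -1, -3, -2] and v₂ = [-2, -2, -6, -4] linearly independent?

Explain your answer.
No, linearly dependent (v₂ = 2·v₁)

Check whether there is a scalar k with v₂ = k·v₁.
Comparing components, k = 2 satisfies 2·[-1, -1, -3, -2] = [-2, -2, -6, -4].
Since v₂ is a scalar multiple of v₁, the two vectors are linearly dependent.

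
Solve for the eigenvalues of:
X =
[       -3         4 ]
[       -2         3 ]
λ = -1, 1

Solve det(X - λI) = 0. For a 2×2 matrix the characteristic equation is λ² - (trace)λ + det = 0.
trace(X) = a + d = -3 + 3 = 0.
det(X) = a*d - b*c = (-3)*(3) - (4)*(-2) = -9 + 8 = -1.
Characteristic equation: λ² - (0)λ + (-1) = 0.
Discriminant = (0)² - 4*(-1) = 0 + 4 = 4.
λ = (0 ± √4) / 2 = (0 ± 2) / 2 = -1, 1.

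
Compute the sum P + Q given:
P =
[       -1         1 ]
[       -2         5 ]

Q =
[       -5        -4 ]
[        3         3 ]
P + Q =
[       -6        -3 ]
[        1         8 ]

Matrix addition is elementwise: (P+Q)[i][j] = P[i][j] + Q[i][j].
  (P+Q)[0][0] = (-1) + (-5) = -6
  (P+Q)[0][1] = (1) + (-4) = -3
  (P+Q)[1][0] = (-2) + (3) = 1
  (P+Q)[1][1] = (5) + (3) = 8
P + Q =
[       -6        -3 ]
[        1         8 ]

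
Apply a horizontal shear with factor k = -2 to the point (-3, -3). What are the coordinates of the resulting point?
(3, -3)

Shear matrix for horizontal shear with factor k = -2:
[[1, -2], [0, 1]]
Result: (-3, -3) → (3, -3)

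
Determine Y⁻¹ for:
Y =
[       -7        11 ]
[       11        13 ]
det(Y) = -212
Y⁻¹ =
[  -13/212    11/212 ]
[   11/212     7/212 ]

For a 2×2 matrix Y = [[a, b], [c, d]] with det(Y) ≠ 0, Y⁻¹ = (1/det(Y)) * [[d, -b], [-c, a]].
det(Y) = (-7)*(13) - (11)*(11) = -91 - 121 = -212.
Y⁻¹ = (1/-212) * [[13, -11], [-11, -7]].
Dividing each entry by -212 and reducing:
Y⁻¹ =
[  -13/212    11/212 ]
[   11/212     7/212 ]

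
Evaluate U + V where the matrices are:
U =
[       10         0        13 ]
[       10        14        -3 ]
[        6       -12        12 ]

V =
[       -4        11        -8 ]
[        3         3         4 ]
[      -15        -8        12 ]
U + V =
[        6        11         5 ]
[       13        17         1 ]
[       -9       -20        24 ]

Matrix addition is elementwise: (U+V)[i][j] = U[i][j] + V[i][j].
  (U+V)[0][0] = (10) + (-4) = 6
  (U+V)[0][1] = (0) + (11) = 11
  (U+V)[0][2] = (13) + (-8) = 5
  (U+V)[1][0] = (10) + (3) = 13
  (U+V)[1][1] = (14) + (3) = 17
  (U+V)[1][2] = (-3) + (4) = 1
  (U+V)[2][0] = (6) + (-15) = -9
  (U+V)[2][1] = (-12) + (-8) = -20
  (U+V)[2][2] = (12) + (12) = 24
U + V =
[        6        11         5 ]
[       13        17         1 ]
[       -9       -20        24 ]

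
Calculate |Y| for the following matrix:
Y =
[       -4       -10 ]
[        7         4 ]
det(Y) = 54

For a 2×2 matrix [[a, b], [c, d]], det = a*d - b*c.
det(Y) = (-4)*(4) - (-10)*(7) = -16 + 70 = 54.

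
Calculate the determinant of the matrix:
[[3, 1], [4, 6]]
14

For a 2×2 matrix [[a, b], [c, d]], det = ad - bc
det = (3)(6) - (1)(4) = 18 - 4 = 14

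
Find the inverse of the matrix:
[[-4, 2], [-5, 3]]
[[-3/2, 1], [-5/2, 2]]

For [[a,b],[c,d]], inverse = (1/det)·[[d,-b],[-c,a]]
det = -4·3 - 2·-5 = -2
Inverse = (1/-2)·[[3, -2], [5, -4]]
        = [[-3/2, 1], [-5/2, 2]]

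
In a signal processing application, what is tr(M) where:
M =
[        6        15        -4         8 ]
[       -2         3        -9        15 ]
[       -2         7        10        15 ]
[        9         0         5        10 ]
tr(M) = 6 + 3 + 10 + 10 = 29

The trace of a square matrix is the sum of its diagonal entries.
Diagonal entries of M: M[0][0] = 6, M[1][1] = 3, M[2][2] = 10, M[3][3] = 10.
tr(M) = 6 + 3 + 10 + 10 = 29.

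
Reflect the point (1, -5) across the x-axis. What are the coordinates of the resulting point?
(1, 5)

Reflection across x-axis: (1, -5) → (1, 5)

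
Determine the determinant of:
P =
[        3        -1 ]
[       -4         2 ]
det(P) = 2

For a 2×2 matrix [[a, b], [c, d]], det = a*d - b*c.
det(P) = (3)*(2) - (-1)*(-4) = 6 - 4 = 2.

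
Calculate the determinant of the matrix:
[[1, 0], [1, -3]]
-3

For a 2×2 matrix [[a, b], [c, d]], det = ad - bc
det = (1)(-3) - (0)(1) = -3 - 0 = -3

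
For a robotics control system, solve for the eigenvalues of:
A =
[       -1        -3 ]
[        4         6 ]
λ = 2, 3

Solve det(A - λI) = 0. For a 2×2 matrix the characteristic equation is λ² - (trace)λ + det = 0.
trace(A) = a + d = -1 + 6 = 5.
det(A) = a*d - b*c = (-1)*(6) - (-3)*(4) = -6 + 12 = 6.
Characteristic equation: λ² - (5)λ + (6) = 0.
Discriminant = (5)² - 4*(6) = 25 - 24 = 1.
λ = (5 ± √1) / 2 = (5 ± 1) / 2 = 2, 3.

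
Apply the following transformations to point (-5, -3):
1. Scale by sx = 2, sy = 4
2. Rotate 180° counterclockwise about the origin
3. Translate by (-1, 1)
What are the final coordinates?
(9, 13)

Step 1: Scale → (-10, -12)
Step 2: Rotate 180° → (10, 12)
Step 3: Translate → (9, 13)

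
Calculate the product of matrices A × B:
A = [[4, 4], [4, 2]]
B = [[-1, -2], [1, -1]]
[[0, -12], [-2, -10]]

Matrix multiplication:
C[0][0] = 4×-1 + 4×1 = 0
C[0][1] = 4×-2 + 4×-1 = -12
C[1][0] = 4×-1 + 2×1 = -2
C[1][1] = 4×-2 + 2×-1 = -10
Result: [[0, -12], [-2, -10]]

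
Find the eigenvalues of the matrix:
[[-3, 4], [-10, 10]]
λ = 2 and λ = 5

Characteristic equation: det(A - λI) = 0
λ² - (trace)λ + (det) = 0
λ² - (7)λ + (10) = 0
λ² - 7λ + 10 = 0
Solving: λ = 2, 5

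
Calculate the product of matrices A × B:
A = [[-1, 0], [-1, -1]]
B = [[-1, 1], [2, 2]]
[[1, -1], [-1, -3]]

Matrix multiplication:
C[0][0] = -1×-1 + 0×2 = 1
C[0][1] = -1×1 + 0×2 = -1
C[1][0] = -1×-1 + -1×2 = -1
C[1][1] = -1×1 + -1×2 = -3
Result: [[1, -1], [-1, -3]]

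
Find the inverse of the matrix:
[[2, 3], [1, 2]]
[[2, -3], [-1, 2]]

For [[a,b],[c,d]], inverse = (1/det)·[[d,-b],[-c,a]]
det = 2·2 - 3·1 = 1
Inverse = (1/1)·[[2, -3], [-1, 2]]
        = [[2, -3], [-1, 2]]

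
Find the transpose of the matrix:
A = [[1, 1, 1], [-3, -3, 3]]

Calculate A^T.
[[1, -3], [1, -3], [1, 3]]

The transpose sends entry (i,j) to (j,i); rows become columns.
Row 0 of A: [1, 1, 1] -> column 0 of A^T.
Row 1 of A: [-3, -3, 3] -> column 1 of A^T.
A^T = [[1, -3], [1, -3], [1, 3]]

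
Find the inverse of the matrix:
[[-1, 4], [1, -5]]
[[-5, -4], [-1, -1]]

For [[a,b],[c,d]], inverse = (1/det)·[[d,-b],[-c,a]]
det = -1·-5 - 4·1 = 1
Inverse = (1/1)·[[-5, -4], [-1, -1]]
        = [[-5, -4], [-1, -1]]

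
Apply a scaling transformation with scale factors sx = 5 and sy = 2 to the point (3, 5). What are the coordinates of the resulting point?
(15, 10)

Scaling matrix:
[[5, 0], [0, 2]]
Result: (3 × 5, 5 × 2) = (15, 10)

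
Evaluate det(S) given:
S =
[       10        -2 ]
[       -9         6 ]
det(S) = 42

For a 2×2 matrix [[a, b], [c, d]], det = a*d - b*c.
det(S) = (10)*(6) - (-2)*(-9) = 60 - 18 = 42.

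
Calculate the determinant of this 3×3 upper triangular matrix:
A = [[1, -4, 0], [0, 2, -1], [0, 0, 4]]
8

The determinant of a triangular matrix is the product of its diagonal entries (the off-diagonal entries above the diagonal do not affect it).
det(A) = (1) * (2) * (4) = 8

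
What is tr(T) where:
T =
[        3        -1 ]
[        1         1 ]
tr(T) = 3 + 1 = 4

The trace of a square matrix is the sum of its diagonal entries.
Diagonal entries of T: T[0][0] = 3, T[1][1] = 1.
tr(T) = 3 + 1 = 4.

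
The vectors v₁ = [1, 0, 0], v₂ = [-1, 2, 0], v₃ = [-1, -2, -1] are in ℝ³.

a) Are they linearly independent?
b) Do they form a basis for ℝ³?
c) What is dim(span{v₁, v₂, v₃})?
Yes independent, yes basis, dim = 3

Stack v₁, v₂, v₃ as rows of a 3×3 matrix.
[[1, 0, 0]; [-1, 2, 0]; [-1, -2, -1]] is already lower triangular with nonzero diagonal entries (1, 2, -1), so its determinant is the product of the diagonal entries, det = (1)·(2)·(-1) = -2 ≠ 0, and the rows are linearly independent.
Three linearly independent vectors in ℝ³ form a basis for ℝ³, so dim(span{v₁,v₂,v₃}) = 3.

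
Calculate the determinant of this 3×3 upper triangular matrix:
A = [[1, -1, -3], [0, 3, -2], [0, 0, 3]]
9

The determinant of a triangular matrix is the product of its diagonal entries (the off-diagonal entries above the diagonal do not affect it).
det(A) = (1) * (3) * (3) = 9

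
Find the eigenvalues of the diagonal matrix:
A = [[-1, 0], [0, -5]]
λ₁ = -1, λ₂ = -5

The characteristic polynomial of A is det(A - λI) = (-1 - λ)(-5 - λ) = 0.
The roots are λ = -1 and λ = -5, so the eigenvalues are the diagonal entries.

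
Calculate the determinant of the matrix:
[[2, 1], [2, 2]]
2

For a 2×2 matrix [[a, b], [c, d]], det = ad - bc
det = (2)(2) - (1)(2) = 4 - 2 = 2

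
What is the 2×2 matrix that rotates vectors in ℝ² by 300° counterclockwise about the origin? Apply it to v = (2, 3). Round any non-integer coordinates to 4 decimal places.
R = [[1/2, √3/2], [-√3/2, 1/2]]; R·v = (3.5981, -0.2321)

A counterclockwise rotation by angle θ in ℝ² has matrix R(θ) = [[cos θ, -sin θ], [sin θ, cos θ]].
For θ = 300°: cos θ = 1/2, sin θ = -√3/2.
R(300°) = [[1/2, √3/2], [-√3/2, 1/2]].
R·v = [1/2·2 + (√3/2)·3, -√3/2·2 + 1/2·3] = (3.5981, -0.2321).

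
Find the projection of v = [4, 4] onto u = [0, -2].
[0, 4]

The projection of v onto u is proj_u(v) = ((v·u) / (u·u)) · u.
v·u = (4)*(0) + (4)*(-2) = -8.
u·u = (0)*(0) + (-2)*(-2) = 4.
coefficient = -8 / 4 = -2.
proj_u(v) = -2 · [0, -2] = [0, 4].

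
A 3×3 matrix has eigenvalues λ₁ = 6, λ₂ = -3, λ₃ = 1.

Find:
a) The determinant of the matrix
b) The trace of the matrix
det = -18, trace = 4

Two standard eigenvalue identities:
- det(A) equals the product of the eigenvalues (counted with multiplicity).
- trace(A) equals the sum of the eigenvalues.
det(A) = (6)*(-3)*(1) = -18.
trace(A) = 6 - 3 + 1 = 4.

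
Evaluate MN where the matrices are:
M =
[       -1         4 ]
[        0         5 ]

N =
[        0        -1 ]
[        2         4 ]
MN =
[        8        17 ]
[       10        20 ]

Matrix multiplication: (MN)[i][j] = sum over k of M[i][k] * N[k][j].
  (MN)[0][0] = (-1)*(0) + (4)*(2) = 8
  (MN)[0][1] = (-1)*(-1) + (4)*(4) = 17
  (MN)[1][0] = (0)*(0) + (5)*(2) = 10
  (MN)[1][1] = (0)*(-1) + (5)*(4) = 20
MN =
[        8        17 ]
[       10        20 ]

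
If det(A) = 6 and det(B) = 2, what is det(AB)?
12

Use the multiplicative property of determinants: det(AB) = det(A)*det(B).
det(AB) = (6)*(2) = 12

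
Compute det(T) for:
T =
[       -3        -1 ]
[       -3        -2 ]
det(T) = 3

For a 2×2 matrix [[a, b], [c, d]], det = a*d - b*c.
det(T) = (-3)*(-2) - (-1)*(-3) = 6 - 3 = 3.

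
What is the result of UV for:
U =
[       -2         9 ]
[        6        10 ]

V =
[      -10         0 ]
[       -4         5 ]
UV =
[      -16        45 ]
[     -100        50 ]

Matrix multiplication: (UV)[i][j] = sum over k of U[i][k] * V[k][j].
  (UV)[0][0] = (-2)*(-10) + (9)*(-4) = -16
  (UV)[0][1] = (-2)*(0) + (9)*(5) = 45
  (UV)[1][0] = (6)*(-10) + (10)*(-4) = -100
  (UV)[1][1] = (6)*(0) + (10)*(5) = 50
UV =
[      -16        45 ]
[     -100        50 ]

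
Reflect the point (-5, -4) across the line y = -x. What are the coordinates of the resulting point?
(4, 5)

Reflection across line y = -x: (-5, -4) → (4, 5)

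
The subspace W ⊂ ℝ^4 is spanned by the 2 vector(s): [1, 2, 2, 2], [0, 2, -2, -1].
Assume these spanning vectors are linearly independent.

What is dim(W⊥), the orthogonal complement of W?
dim(W⊥) = 2

For any subspace W of ℝ^n, dim(W) + dim(W⊥) = n (the whole-space dimension).
Here the given 2 vectors are linearly independent, so dim(W) = 2.
Thus dim(W⊥) = n - dim(W) = 4 - 2 = 2.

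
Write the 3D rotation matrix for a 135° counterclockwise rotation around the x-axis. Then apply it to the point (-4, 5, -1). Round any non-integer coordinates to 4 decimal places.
R = [[1, 0, 0], [0, -√2/2, -√2/2], [0, √2/2, -√2/2]]; R·(-4, 5, -1) = (-4.0000, -2.8284, 4.2426)

Rotation matrix for 135° around x-axis:
cos(135°) = -√2/2, sin(135°) = √2/2
R = [[1, 0, 0], [0, -√2/2, -√2/2], [0, √2/2, -√2/2]]
Apply to (-4, 5, -1): R·[-4, 5, -1]ᵀ = (-4.0000, -2.8284, 4.2426)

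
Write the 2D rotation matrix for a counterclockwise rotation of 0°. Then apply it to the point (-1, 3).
R = [[1, 0], [0, 1]]; R·(-1, 3) = (-1, 3)

Rotation matrix formula: R(θ) = [[cos θ, -sin θ], [sin θ, cos θ]]
For θ = 0°:
cos(0°) = 1
sin(0°) = 0
R = [[1, 0], [0, 1]]
Apply to (-1, 3): [1·-1 + (0)·3, 0·-1 + 1·3] = (-1, 3)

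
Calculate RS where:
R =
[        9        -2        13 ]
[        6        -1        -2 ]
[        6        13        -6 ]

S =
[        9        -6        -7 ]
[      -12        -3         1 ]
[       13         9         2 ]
RS =
[      274        69       -39 ]
[       40       -51       -47 ]
[     -180      -129       -41 ]

Matrix multiplication: (RS)[i][j] = sum over k of R[i][k] * S[k][j].
  (RS)[0][0] = (9)*(9) + (-2)*(-12) + (13)*(13) = 274
  (RS)[0][1] = (9)*(-6) + (-2)*(-3) + (13)*(9) = 69
  (RS)[0][2] = (9)*(-7) + (-2)*(1) + (13)*(2) = -39
  (RS)[1][0] = (6)*(9) + (-1)*(-12) + (-2)*(13) = 40
  (RS)[1][1] = (6)*(-6) + (-1)*(-3) + (-2)*(9) = -51
  (RS)[1][2] = (6)*(-7) + (-1)*(1) + (-2)*(2) = -47
  (RS)[2][0] = (6)*(9) + (13)*(-12) + (-6)*(13) = -180
  (RS)[2][1] = (6)*(-6) + (13)*(-3) + (-6)*(9) = -129
  (RS)[2][2] = (6)*(-7) + (13)*(1) + (-6)*(2) = -41
RS =
[      274        69       -39 ]
[       40       -51       -47 ]
[     -180      -129       -41 ]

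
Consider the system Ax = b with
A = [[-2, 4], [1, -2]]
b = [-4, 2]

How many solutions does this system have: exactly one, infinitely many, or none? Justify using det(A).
Infinitely many solutions

det(A) = (-2)*(-2) - (4)*(1) = 0, so A is singular (column 2 is -2 times column 1).
b = [-4, 2] = 2 * column 1 of A, so b lies in the column space of A.
A singular matrix whose right-hand side is in its column space gives a 1-parameter family of solutions — infinitely many.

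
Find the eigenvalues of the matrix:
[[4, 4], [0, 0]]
λ = 0 and λ = 4

Characteristic equation: det(A - λI) = 0
λ² - (trace)λ + (det) = 0
λ² - (4)λ + (0) = 0
λ² - 4λ + 0 = 0
Solving: λ = 0, 4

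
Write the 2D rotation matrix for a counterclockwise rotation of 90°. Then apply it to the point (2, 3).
R = [[0, -1], [1, 0]]; R·(2, 3) = (-3, 2)

Rotation matrix formula: R(θ) = [[cos θ, -sin θ], [sin θ, cos θ]]
For θ = 90°:
cos(90°) = 0
sin(90°) = 1
R = [[0, -1], [1, 0]]
Apply to (2, 3): [0·2 + (-1)·3, 1·2 + 0·3] = (-3, 2)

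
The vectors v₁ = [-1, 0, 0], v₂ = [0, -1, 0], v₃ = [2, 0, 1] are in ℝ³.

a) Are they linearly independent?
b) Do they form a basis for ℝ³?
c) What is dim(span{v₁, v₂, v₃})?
Yes independent, yes basis, dim = 3

Stack v₁, v₂, v₃ as rows of a 3×3 matrix.
[[-1, 0, 0]; [0, -1, 0]; [2, 0, 1]] is already lower triangular with nonzero diagonal entries (-1, -1, 1), so its determinant is the product of the diagonal entries, det = (-1)·(-1)·(1) = 1 ≠ 0, and the rows are linearly independent.
Three linearly independent vectors in ℝ³ form a basis for ℝ³, so dim(span{v₁,v₂,v₃}) = 3.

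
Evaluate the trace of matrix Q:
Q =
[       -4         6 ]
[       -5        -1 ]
tr(Q) = -4 - 1 = -5

The trace of a square matrix is the sum of its diagonal entries.
Diagonal entries of Q: Q[0][0] = -4, Q[1][1] = -1.
tr(Q) = -4 - 1 = -5.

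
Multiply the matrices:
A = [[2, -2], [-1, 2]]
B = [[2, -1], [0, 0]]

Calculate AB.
[[4, -2], [-2, 1]]

Each entry (i,j) of AB = sum over k of A[i][k]*B[k][j].
(AB)[0][0] = (2)*(2) + (-2)*(0) = 4
(AB)[0][1] = (2)*(-1) + (-2)*(0) = -2
(AB)[1][0] = (-1)*(2) + (2)*(0) = -2
(AB)[1][1] = (-1)*(-1) + (2)*(0) = 1
AB = [[4, -2], [-2, 1]]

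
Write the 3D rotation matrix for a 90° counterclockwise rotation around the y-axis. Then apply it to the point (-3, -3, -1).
R = [[0, 0, 1], [0, 1, 0], [-1, 0, 0]]; R·(-3, -3, -1) = (-1, -3, 3)

Rotation matrix for 90° around y-axis:
cos(90°) = 0, sin(90°) = 1
R = [[0, 0, 1], [0, 1, 0], [-1, 0, 0]]
Apply to (-3, -3, -1): R·[-3, -3, -1]ᵀ = (-1, -3, 3)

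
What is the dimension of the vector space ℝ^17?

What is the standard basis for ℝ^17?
Dimension = 17; standard basis = {e_1, e_2, e_3, …, e_17}

ℝ^17 is the space of 17-tuples of real numbers; its dimension is 17.
The standard basis consists of 17 vectors: e_1, e_2, e_3, …, e_17, where e_i is the vector with 1 in position i and 0 elsewhere.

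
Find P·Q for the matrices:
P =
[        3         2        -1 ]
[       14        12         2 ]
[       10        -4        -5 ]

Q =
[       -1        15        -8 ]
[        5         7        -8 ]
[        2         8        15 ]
PQ =
[        5        51       -55 ]
[       50       310      -178 ]
[      -40        82      -123 ]

Matrix multiplication: (PQ)[i][j] = sum over k of P[i][k] * Q[k][j].
  (PQ)[0][0] = (3)*(-1) + (2)*(5) + (-1)*(2) = 5
  (PQ)[0][1] = (3)*(15) + (2)*(7) + (-1)*(8) = 51
  (PQ)[0][2] = (3)*(-8) + (2)*(-8) + (-1)*(15) = -55
  (PQ)[1][0] = (14)*(-1) + (12)*(5) + (2)*(2) = 50
  (PQ)[1][1] = (14)*(15) + (12)*(7) + (2)*(8) = 310
  (PQ)[1][2] = (14)*(-8) + (12)*(-8) + (2)*(15) = -178
  (PQ)[2][0] = (10)*(-1) + (-4)*(5) + (-5)*(2) = -40
  (PQ)[2][1] = (10)*(15) + (-4)*(7) + (-5)*(8) = 82
  (PQ)[2][2] = (10)*(-8) + (-4)*(-8) + (-5)*(15) = -123
PQ =
[        5        51       -55 ]
[       50       310      -178 ]
[      -40        82      -123 ]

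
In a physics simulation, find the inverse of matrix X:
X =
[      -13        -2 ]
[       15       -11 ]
det(X) = 173
X⁻¹ =
[  -11/173     2/173 ]
[  -15/173   -13/173 ]

For a 2×2 matrix X = [[a, b], [c, d]] with det(X) ≠ 0, X⁻¹ = (1/det(X)) * [[d, -b], [-c, a]].
det(X) = (-13)*(-11) - (-2)*(15) = 143 + 30 = 173.
X⁻¹ = (1/173) * [[-11, 2], [-15, -13]].
Dividing each entry by 173 and reducing:
X⁻¹ =
[  -11/173     2/173 ]
[  -15/173   -13/173 ]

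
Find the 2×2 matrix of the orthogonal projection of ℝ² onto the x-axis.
[[1, 0], [0, 0]]

The orthogonal projection onto the line spanned by a nonzero vector u = (a, b) has matrix P = (u uᵀ) / (uᵀ u) = (1/(a² + b²)) · [[a², ab], [ab, b²]].
Here u = (1, 0), so a² + b² = 1 + 0 = 1.
P = (1/1) · [[1, 0], [0, 0]] = [[1, 0], [0, 0]].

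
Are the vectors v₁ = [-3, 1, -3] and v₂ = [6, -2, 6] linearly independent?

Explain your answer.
No, linearly dependent (v₂ = -2·v₁)

Check whether there is a scalar k with v₂ = k·v₁.
Comparing components, k = -2 satisfies -2·[-3, 1, -3] = [6, -2, 6].
Since v₂ is a scalar multiple of v₁, the two vectors are linearly dependent.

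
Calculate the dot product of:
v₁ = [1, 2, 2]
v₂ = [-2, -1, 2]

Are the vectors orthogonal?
0, Yes

The dot product is the sum of products of corresponding components.
v₁·v₂ = (1)*(-2) + (2)*(-1) + (2)*(2) = -2 - 2 + 4 = 0.
Two vectors are orthogonal iff their dot product is 0; here the dot product is 0, so the vectors are orthogonal.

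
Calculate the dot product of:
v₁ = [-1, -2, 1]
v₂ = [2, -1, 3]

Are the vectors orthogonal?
3, No

The dot product is the sum of products of corresponding components.
v₁·v₂ = (-1)*(2) + (-2)*(-1) + (1)*(3) = -2 + 2 + 3 = 3.
Two vectors are orthogonal iff their dot product is 0; here the dot product is 3, so the vectors are not orthogonal.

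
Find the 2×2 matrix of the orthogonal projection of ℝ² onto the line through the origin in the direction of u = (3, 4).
[[9/25, 12/25], [12/25, 16/25]]

The orthogonal projection onto the line spanned by a nonzero vector u = (a, b) has matrix P = (u uᵀ) / (uᵀ u) = (1/(a² + b²)) · [[a², ab], [ab, b²]].
Here u = (3, 4), so a² + b² = 9 + 16 = 25.
P = (1/25) · [[9, 12], [12, 16]] = [[9/25, 12/25], [12/25, 16/25]].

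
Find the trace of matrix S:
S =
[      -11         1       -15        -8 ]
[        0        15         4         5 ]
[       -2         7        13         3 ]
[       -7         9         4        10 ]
tr(S) = -11 + 15 + 13 + 10 = 27

The trace of a square matrix is the sum of its diagonal entries.
Diagonal entries of S: S[0][0] = -11, S[1][1] = 15, S[2][2] = 13, S[3][3] = 10.
tr(S) = -11 + 15 + 13 + 10 = 27.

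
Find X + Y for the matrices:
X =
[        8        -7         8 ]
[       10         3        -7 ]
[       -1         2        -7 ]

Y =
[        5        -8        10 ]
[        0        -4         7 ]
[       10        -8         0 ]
X + Y =
[       13       -15        18 ]
[       10        -1         0 ]
[        9        -6        -7 ]

Matrix addition is elementwise: (X+Y)[i][j] = X[i][j] + Y[i][j].
  (X+Y)[0][0] = (8) + (5) = 13
  (X+Y)[0][1] = (-7) + (-8) = -15
  (X+Y)[0][2] = (8) + (10) = 18
  (X+Y)[1][0] = (10) + (0) = 10
  (X+Y)[1][1] = (3) + (-4) = -1
  (X+Y)[1][2] = (-7) + (7) = 0
  (X+Y)[2][0] = (-1) + (10) = 9
  (X+Y)[2][1] = (2) + (-8) = -6
  (X+Y)[2][2] = (-7) + (0) = -7
X + Y =
[       13       -15        18 ]
[       10        -1         0 ]
[        9        -6        -7 ]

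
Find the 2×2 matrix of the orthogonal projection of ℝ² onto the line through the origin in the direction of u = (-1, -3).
[[1/10, 3/10], [3/10, 9/10]]

The orthogonal projection onto the line spanned by a nonzero vector u = (a, b) has matrix P = (u uᵀ) / (uᵀ u) = (1/(a² + b²)) · [[a², ab], [ab, b²]].
Here u = (-1, -3), so a² + b² = 1 + 9 = 10.
P = (1/10) · [[1, 3], [3, 9]] = [[1/10, 3/10], [3/10, 9/10]].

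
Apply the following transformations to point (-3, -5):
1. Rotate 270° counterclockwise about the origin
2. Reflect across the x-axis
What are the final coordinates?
(-5, -3)

Step 1: Rotate 270° → (-5, 3)
Step 2: Reflect across the x-axis → (-5, -3)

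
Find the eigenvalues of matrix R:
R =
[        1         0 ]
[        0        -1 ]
λ = -1, 1

Solve det(R - λI) = 0. For a 2×2 matrix the characteristic equation is λ² - (trace)λ + det = 0.
trace(R) = a + d = 1 - 1 = 0.
det(R) = a*d - b*c = (1)*(-1) - (0)*(0) = -1 - 0 = -1.
Characteristic equation: λ² - (0)λ + (-1) = 0.
Discriminant = (0)² - 4*(-1) = 0 + 4 = 4.
λ = (0 ± √4) / 2 = (0 ± 2) / 2 = -1, 1.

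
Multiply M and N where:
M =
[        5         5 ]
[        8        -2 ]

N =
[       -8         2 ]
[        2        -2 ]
MN =
[      -30         0 ]
[      -68        20 ]

Matrix multiplication: (MN)[i][j] = sum over k of M[i][k] * N[k][j].
  (MN)[0][0] = (5)*(-8) + (5)*(2) = -30
  (MN)[0][1] = (5)*(2) + (5)*(-2) = 0
  (MN)[1][0] = (8)*(-8) + (-2)*(2) = -68
  (MN)[1][1] = (8)*(2) + (-2)*(-2) = 20
MN =
[      -30         0 ]
[      -68        20 ]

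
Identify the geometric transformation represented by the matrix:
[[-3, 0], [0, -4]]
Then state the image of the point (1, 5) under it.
non-uniform scaling by (-3, -4); image of (1, 5) is (-3, -20)

This is diagonal with distinct entries, so it scales the x-axis by -3 and the y-axis by -4.
The matrix [[-3, 0], [0, -4]] represents: non-uniform scaling by (-3, -4).
Applying it to (1, 5): [-3·1 + 0·5, 0·1 + -4·5] = (-3, -20).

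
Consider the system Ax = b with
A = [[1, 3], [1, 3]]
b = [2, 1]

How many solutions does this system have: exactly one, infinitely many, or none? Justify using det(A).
No solution

det(A) = (1)*(3) - (3)*(1) = 0, so A is singular.
The column space of A is span(column 1) = span([1, 1]).
b = [2, 1] is not a scalar multiple of column 1, so b ∉ column space and the system is inconsistent — no solution.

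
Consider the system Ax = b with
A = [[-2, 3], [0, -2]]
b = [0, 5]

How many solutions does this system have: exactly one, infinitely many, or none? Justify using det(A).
Exactly one solution

Compute det(A) = (-2)*(-2) - (3)*(0) = 4.
Because det(A) ≠ 0, A is invertible and Ax = b has a unique solution for every b (here x = A⁻¹ b).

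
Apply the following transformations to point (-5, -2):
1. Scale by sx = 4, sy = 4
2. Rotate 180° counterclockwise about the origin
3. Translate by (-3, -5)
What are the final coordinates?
(17, 3)

Step 1: Scale → (-20, -8)
Step 2: Rotate 180° → (20, 8)
Step 3: Translate → (17, 3)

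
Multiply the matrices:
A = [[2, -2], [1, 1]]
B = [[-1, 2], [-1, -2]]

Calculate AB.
[[0, 8], [-2, 0]]

Each entry (i,j) of AB = sum over k of A[i][k]*B[k][j].
(AB)[0][0] = (2)*(-1) + (-2)*(-1) = 0
(AB)[0][1] = (2)*(2) + (-2)*(-2) = 8
(AB)[1][0] = (1)*(-1) + (1)*(-1) = -2
(AB)[1][1] = (1)*(2) + (1)*(-2) = 0
AB = [[0, 8], [-2, 0]]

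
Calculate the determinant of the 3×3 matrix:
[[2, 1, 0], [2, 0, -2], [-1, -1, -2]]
2

Expansion along first row:
det = 2·det([[0,-2],[-1,-2]]) - 1·det([[2,-2],[-1,-2]]) + 0·det([[2,0],[-1,-1]])
    = 2·(0·-2 - -2·-1) - 1·(2·-2 - -2·-1) + 0·(2·-1 - 0·-1)
    = 2·-2 - 1·-6 + 0·-2
    = -4 + 6 + 0 = 2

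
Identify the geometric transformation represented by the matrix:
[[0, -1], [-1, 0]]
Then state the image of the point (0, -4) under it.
reflection across the line y = -x; image of (0, -4) is (4, 0)

This is a symmetric orthogonal matrix with determinant -1, which characterizes a reflection in ℝ².
The matrix [[0, -1], [-1, 0]] represents: reflection across the line y = -x.
Applying it to (0, -4): [0·0 + -1·-4, -1·0 + 0·-4] = (4, 0).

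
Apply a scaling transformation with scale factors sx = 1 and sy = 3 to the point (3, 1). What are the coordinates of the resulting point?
(3, 3)

Scaling matrix:
[[1, 0], [0, 3]]
Result: (3 × 1, 1 × 3) = (3, 3)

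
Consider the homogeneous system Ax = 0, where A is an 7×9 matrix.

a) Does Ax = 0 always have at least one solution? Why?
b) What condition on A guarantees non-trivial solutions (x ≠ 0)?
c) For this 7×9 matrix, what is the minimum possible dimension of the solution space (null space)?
a) Yes, x = 0 is always a solution. b) When A has linearly dependent columns (rank < n). c) Minimum nullity = 2.

a) x = 0 satisfies A·0 = 0, so the zero vector is always a solution.
b) Non-trivial solutions exist iff the columns of A are linearly dependent, equivalently rank(A) < n (the number of columns).
c) By rank-nullity, rank(A) + nullity(A) = n = 9. Since A has only 7 rows, rank(A) ≤ 7, so nullity(A) ≥ 9 - 7 = 2.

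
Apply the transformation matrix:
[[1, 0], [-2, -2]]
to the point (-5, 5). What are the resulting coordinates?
(-5, 0)

Matrix multiplication:
[[1, 0], [-2, -2]] × [-5, 5]ᵀ
= [1×-5 + 0×5, -2×-5 + -2×5]ᵀ
= [-5.0000, 0.0000]ᵀ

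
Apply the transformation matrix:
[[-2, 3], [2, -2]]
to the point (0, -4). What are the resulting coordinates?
(-12, 8)

Matrix multiplication:
[[-2, 3], [2, -2]] × [0, -4]ᵀ
= [-2×0 + 3×-4, 2×0 + -2×-4]ᵀ
= [-12.0000, 8.0000]ᵀ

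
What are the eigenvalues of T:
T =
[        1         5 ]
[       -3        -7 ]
λ = -4, -2

Solve det(T - λI) = 0. For a 2×2 matrix the characteristic equation is λ² - (trace)λ + det = 0.
trace(T) = a + d = 1 - 7 = -6.
det(T) = a*d - b*c = (1)*(-7) - (5)*(-3) = -7 + 15 = 8.
Characteristic equation: λ² - (-6)λ + (8) = 0.
Discriminant = (-6)² - 4*(8) = 36 - 32 = 4.
λ = (-6 ± √4) / 2 = (-6 ± 2) / 2 = -4, -2.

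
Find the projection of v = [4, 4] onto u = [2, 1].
[24/5, 12/5]

The projection of v onto u is proj_u(v) = ((v·u) / (u·u)) · u.
v·u = (4)*(2) + (4)*(1) = 12.
u·u = (2)*(2) + (1)*(1) = 5.
coefficient = 12 / 5 = 12/5.
proj_u(v) = 12/5 · [2, 1] = [24/5, 12/5].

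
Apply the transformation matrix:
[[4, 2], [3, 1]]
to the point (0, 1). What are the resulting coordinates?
(2, 1)

Matrix multiplication:
[[4, 2], [3, 1]] × [0, 1]ᵀ
= [4×0 + 2×1, 3×0 + 1×1]ᵀ
= [2.0000, 1.0000]ᵀ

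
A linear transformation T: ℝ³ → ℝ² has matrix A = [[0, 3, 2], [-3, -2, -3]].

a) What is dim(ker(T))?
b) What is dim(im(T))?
dim(ker) = 1, dim(im) = 2

The two rows are not scalar multiples of one another (no single k satisfies row 2 = k × row 1), so they are linearly independent.
Thus rank(A) = 2.
dim(im(T)) = rank(A) = 2.
By the rank-nullity theorem applied to T: ℝ³ → ℝ², rank(A) + nullity(A) = 3 (the domain dimension), so dim(ker(T)) = 3 - 2 = 1.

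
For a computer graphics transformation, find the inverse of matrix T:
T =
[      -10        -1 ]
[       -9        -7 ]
det(T) = 61
T⁻¹ =
[    -7/61      1/61 ]
[     9/61    -10/61 ]

For a 2×2 matrix T = [[a, b], [c, d]] with det(T) ≠ 0, T⁻¹ = (1/det(T)) * [[d, -b], [-c, a]].
det(T) = (-10)*(-7) - (-1)*(-9) = 70 - 9 = 61.
T⁻¹ = (1/61) * [[-7, 1], [9, -10]].
Dividing each entry by 61 and reducing:
T⁻¹ =
[    -7/61      1/61 ]
[     9/61    -10/61 ]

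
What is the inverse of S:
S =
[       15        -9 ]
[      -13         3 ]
det(S) = -72
S⁻¹ =
[    -1/24      -1/8 ]
[   -13/72     -5/24 ]

For a 2×2 matrix S = [[a, b], [c, d]] with det(S) ≠ 0, S⁻¹ = (1/det(S)) * [[d, -b], [-c, a]].
det(S) = (15)*(3) - (-9)*(-13) = 45 - 117 = -72.
S⁻¹ = (1/-72) * [[3, 9], [13, 15]].
Dividing each entry by -72 and reducing:
S⁻¹ =
[    -1/24      -1/8 ]
[   -13/72     -5/24 ]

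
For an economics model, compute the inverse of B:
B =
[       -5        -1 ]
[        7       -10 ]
det(B) = 57
B⁻¹ =
[   -10/57      1/57 ]
[    -7/57     -5/57 ]

For a 2×2 matrix B = [[a, b], [c, d]] with det(B) ≠ 0, B⁻¹ = (1/det(B)) * [[d, -b], [-c, a]].
det(B) = (-5)*(-10) - (-1)*(7) = 50 + 7 = 57.
B⁻¹ = (1/57) * [[-10, 1], [-7, -5]].
Dividing each entry by 57 and reducing:
B⁻¹ =
[   -10/57      1/57 ]
[    -7/57     -5/57 ]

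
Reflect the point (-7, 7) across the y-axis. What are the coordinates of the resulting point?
(7, 7)

Reflection across y-axis: (-7, 7) → (7, 7)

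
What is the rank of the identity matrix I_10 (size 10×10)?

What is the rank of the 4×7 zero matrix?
rank(I_10) = 10, rank(0) = 0

The identity I_10 has 10 columns that are the standard basis vectors e_1, …, e_10. These are linearly independent, so all 10 columns are pivots and rank(I_10) = 10.
The 4×7 zero matrix has every entry zero, so every row is the zero row and there are no pivots; rank(0) = 0.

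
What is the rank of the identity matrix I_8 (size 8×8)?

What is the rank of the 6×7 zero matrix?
rank(I_8) = 8, rank(0) = 0

The identity I_8 has 8 columns that are the standard basis vectors e_1, …, e_8. These are linearly independent, so all 8 columns are pivots and rank(I_8) = 8.
The 6×7 zero matrix has every entry zero, so every row is the zero row and there are no pivots; rank(0) = 0.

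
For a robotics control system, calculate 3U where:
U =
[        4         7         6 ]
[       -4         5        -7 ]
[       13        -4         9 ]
3U =
[       12        21        18 ]
[      -12        15       -21 ]
[       39       -12        27 ]

Scalar multiplication is elementwise: (3U)[i][j] = 3 * U[i][j].
  (3U)[0][0] = 3 * (4) = 12
  (3U)[0][1] = 3 * (7) = 21
  (3U)[0][2] = 3 * (6) = 18
  (3U)[1][0] = 3 * (-4) = -12
  (3U)[1][1] = 3 * (5) = 15
  (3U)[1][2] = 3 * (-7) = -21
  (3U)[2][0] = 3 * (13) = 39
  (3U)[2][1] = 3 * (-4) = -12
  (3U)[2][2] = 3 * (9) = 27
3U =
[       12        21        18 ]
[      -12        15       -21 ]
[       39       -12        27 ]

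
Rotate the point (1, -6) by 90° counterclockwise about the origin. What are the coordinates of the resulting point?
(6, 1)

Rotation matrix R(θ) = [[cos θ, -sin θ], [sin θ, cos θ]]; for θ = 90°:
R = [[0, -1], [1, 0]]
Result: R × [1, -6]ᵀ = [0·1 + (-1)·-6, 1·1 + (0)·-6]ᵀ = (6, 1)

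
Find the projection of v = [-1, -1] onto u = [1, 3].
[-2/5, -6/5]

The projection of v onto u is proj_u(v) = ((v·u) / (u·u)) · u.
v·u = (-1)*(1) + (-1)*(3) = -4.
u·u = (1)*(1) + (3)*(3) = 10.
coefficient = -4 / 10 = -2/5.
proj_u(v) = -2/5 · [1, 3] = [-2/5, -6/5].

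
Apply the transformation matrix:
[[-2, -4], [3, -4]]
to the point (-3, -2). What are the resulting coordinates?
(14, -1)

Matrix multiplication:
[[-2, -4], [3, -4]] × [-3, -2]ᵀ
= [-2×-3 + -4×-2, 3×-3 + -4×-2]ᵀ
= [14.0000, -1.0000]ᵀ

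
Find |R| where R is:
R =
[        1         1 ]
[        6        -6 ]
det(R) = -12

For a 2×2 matrix [[a, b], [c, d]], det = a*d - b*c.
det(R) = (1)*(-6) - (1)*(6) = -6 - 6 = -12.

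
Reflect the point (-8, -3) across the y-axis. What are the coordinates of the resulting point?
(8, -3)

Reflection across y-axis: (-8, -3) → (8, -3)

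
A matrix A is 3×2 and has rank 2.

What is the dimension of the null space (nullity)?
0

The rank-nullity theorem for an m×n matrix states:
rank(A) + nullity(A) = n (the number of columns).
Here n = 2 and rank(A) = 2, so nullity(A) = 2 - 2 = 0.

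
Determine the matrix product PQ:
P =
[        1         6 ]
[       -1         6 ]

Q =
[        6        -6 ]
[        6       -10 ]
PQ =
[       42       -66 ]
[       30       -54 ]

Matrix multiplication: (PQ)[i][j] = sum over k of P[i][k] * Q[k][j].
  (PQ)[0][0] = (1)*(6) + (6)*(6) = 42
  (PQ)[0][1] = (1)*(-6) + (6)*(-10) = -66
  (PQ)[1][0] = (-1)*(6) + (6)*(6) = 30
  (PQ)[1][1] = (-1)*(-6) + (6)*(-10) = -54
PQ =
[       42       -66 ]
[       30       -54 ]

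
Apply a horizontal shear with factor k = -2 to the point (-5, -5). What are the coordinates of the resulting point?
(5, -5)

Shear matrix for horizontal shear with factor k = -2:
[[1, -2], [0, 1]]
Result: (-5, -5) → (5, -5)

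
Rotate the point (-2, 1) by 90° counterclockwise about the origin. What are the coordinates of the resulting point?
(-1, -2)

Rotation matrix R(θ) = [[cos θ, -sin θ], [sin θ, cos θ]]; for θ = 90°:
R = [[0, -1], [1, 0]]
Result: R × [-2, 1]ᵀ = [0·-2 + (-1)·1, 1·-2 + (0)·1]ᵀ = (-1, -2)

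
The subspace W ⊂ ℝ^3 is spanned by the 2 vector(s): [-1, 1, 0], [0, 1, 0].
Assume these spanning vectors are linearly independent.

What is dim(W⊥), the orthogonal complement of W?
dim(W⊥) = 1

For any subspace W of ℝ^n, dim(W) + dim(W⊥) = n (the whole-space dimension).
Here the given 2 vectors are linearly independent, so dim(W) = 2.
Thus dim(W⊥) = n - dim(W) = 3 - 2 = 1.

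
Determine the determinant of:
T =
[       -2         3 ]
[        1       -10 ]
det(T) = 17

For a 2×2 matrix [[a, b], [c, d]], det = a*d - b*c.
det(T) = (-2)*(-10) - (3)*(1) = 20 - 3 = 17.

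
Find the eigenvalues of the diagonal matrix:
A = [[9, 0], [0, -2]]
λ₁ = 9, λ₂ = -2

The characteristic polynomial of A is det(A - λI) = (9 - λ)(-2 - λ) = 0.
The roots are λ = 9 and λ = -2, so the eigenvalues are the diagonal entries.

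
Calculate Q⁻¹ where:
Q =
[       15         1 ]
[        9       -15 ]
det(Q) = -234
Q⁻¹ =
[     5/78     1/234 ]
[     1/26     -5/78 ]

For a 2×2 matrix Q = [[a, b], [c, d]] with det(Q) ≠ 0, Q⁻¹ = (1/det(Q)) * [[d, -b], [-c, a]].
det(Q) = (15)*(-15) - (1)*(9) = -225 - 9 = -234.
Q⁻¹ = (1/-234) * [[-15, -1], [-9, 15]].
Dividing each entry by -234 and reducing:
Q⁻¹ =
[     5/78     1/234 ]
[     1/26     -5/78 ]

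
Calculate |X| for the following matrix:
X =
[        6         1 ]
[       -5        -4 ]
det(X) = -19

For a 2×2 matrix [[a, b], [c, d]], det = a*d - b*c.
det(X) = (6)*(-4) - (1)*(-5) = -24 + 5 = -19.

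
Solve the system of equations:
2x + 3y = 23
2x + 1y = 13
x = 4, y = 5

Use elimination (row reduction):
Equation 1: 2x + 3y = 23.
Equation 2: 2x + 1y = 13.
Multiply Eq1 by 2 and Eq2 by 2: 4x + 6y = 46;  4x + 2y = 26.
Subtract: (-4)y = -20, so y = 5.
Back-substitute into Eq1: 2x + 3*(5) = 23, so x = 4.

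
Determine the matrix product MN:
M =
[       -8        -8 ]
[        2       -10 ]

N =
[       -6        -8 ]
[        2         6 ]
MN =
[       32        16 ]
[      -32       -76 ]

Matrix multiplication: (MN)[i][j] = sum over k of M[i][k] * N[k][j].
  (MN)[0][0] = (-8)*(-6) + (-8)*(2) = 32
  (MN)[0][1] = (-8)*(-8) + (-8)*(6) = 16
  (MN)[1][0] = (2)*(-6) + (-10)*(2) = -32
  (MN)[1][1] = (2)*(-8) + (-10)*(6) = -76
MN =
[       32        16 ]
[      -32       -76 ]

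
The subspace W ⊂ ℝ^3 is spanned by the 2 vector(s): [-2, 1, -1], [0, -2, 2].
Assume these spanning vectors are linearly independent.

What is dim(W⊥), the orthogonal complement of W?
dim(W⊥) = 1

For any subspace W of ℝ^n, dim(W) + dim(W⊥) = n (the whole-space dimension).
Here the given 2 vectors are linearly independent, so dim(W) = 2.
Thus dim(W⊥) = n - dim(W) = 3 - 2 = 1.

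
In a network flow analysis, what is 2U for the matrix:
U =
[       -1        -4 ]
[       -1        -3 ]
2U =
[       -2        -8 ]
[       -2        -6 ]

Scalar multiplication is elementwise: (2U)[i][j] = 2 * U[i][j].
  (2U)[0][0] = 2 * (-1) = -2
  (2U)[0][1] = 2 * (-4) = -8
  (2U)[1][0] = 2 * (-1) = -2
  (2U)[1][1] = 2 * (-3) = -6
2U =
[       -2        -8 ]
[       -2        -6 ]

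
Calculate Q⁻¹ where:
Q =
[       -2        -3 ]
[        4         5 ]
det(Q) = 2
Q⁻¹ =
[      5/2       3/2 ]
[       -2        -1 ]

For a 2×2 matrix Q = [[a, b], [c, d]] with det(Q) ≠ 0, Q⁻¹ = (1/det(Q)) * [[d, -b], [-c, a]].
det(Q) = (-2)*(5) - (-3)*(4) = -10 + 12 = 2.
Q⁻¹ = (1/2) * [[5, 3], [-4, -2]].
Dividing each entry by 2 and reducing:
Q⁻¹ =
[      5/2       3/2 ]
[       -2        -1 ]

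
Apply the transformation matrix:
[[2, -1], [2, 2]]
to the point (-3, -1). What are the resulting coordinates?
(-5, -8)

Matrix multiplication:
[[2, -1], [2, 2]] × [-3, -1]ᵀ
= [2×-3 + -1×-1, 2×-3 + 2×-1]ᵀ
= [-5.0000, -8.0000]ᵀ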